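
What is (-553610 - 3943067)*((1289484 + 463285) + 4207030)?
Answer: -26799291087923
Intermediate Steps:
(-553610 - 3943067)*((1289484 + 463285) + 4207030) = -4496677*(1752769 + 4207030) = -4496677*5959799 = -26799291087923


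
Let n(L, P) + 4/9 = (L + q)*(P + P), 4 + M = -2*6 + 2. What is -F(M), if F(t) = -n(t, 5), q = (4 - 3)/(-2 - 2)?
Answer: -2573/18 ≈ -142.94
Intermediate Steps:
q = -1/4 (q = 1/(-4) = 1*(-1/4) = -1/4 ≈ -0.25000)
M = -14 (M = -4 + (-2*6 + 2) = -4 + (-12 + 2) = -4 - 10 = -14)
n(L, P) = -4/9 + 2*P*(-1/4 + L) (n(L, P) = -4/9 + (L - 1/4)*(P + P) = -4/9 + (-1/4 + L)*(2*P) = -4/9 + 2*P*(-1/4 + L))
F(t) = 53/18 - 10*t (F(t) = -(-4/9 - 1/2*5 + 2*t*5) = -(-4/9 - 5/2 + 10*t) = -(-53/18 + 10*t) = 53/18 - 10*t)
-F(M) = -(53/18 - 10*(-14)) = -(53/18 + 140) = -1*2573/18 = -2573/18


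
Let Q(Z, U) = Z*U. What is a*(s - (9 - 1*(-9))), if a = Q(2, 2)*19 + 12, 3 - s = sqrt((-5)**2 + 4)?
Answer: -1320 - 88*sqrt(29) ≈ -1793.9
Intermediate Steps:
Q(Z, U) = U*Z
s = 3 - sqrt(29) (s = 3 - sqrt((-5)**2 + 4) = 3 - sqrt(25 + 4) = 3 - sqrt(29) ≈ -2.3852)
a = 88 (a = (2*2)*19 + 12 = 4*19 + 12 = 76 + 12 = 88)
a*(s - (9 - 1*(-9))) = 88*((3 - sqrt(29)) - (9 - 1*(-9))) = 88*((3 - sqrt(29)) - (9 + 9)) = 88*((3 - sqrt(29)) - 1*18) = 88*((3 - sqrt(29)) - 18) = 88*(-15 - sqrt(29)) = -1320 - 88*sqrt(29)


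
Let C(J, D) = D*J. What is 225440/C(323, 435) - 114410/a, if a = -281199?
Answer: 1765970658/877997011 ≈ 2.0114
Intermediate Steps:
225440/C(323, 435) - 114410/a = 225440/((435*323)) - 114410/(-281199) = 225440/140505 - 114410*(-1/281199) = 225440*(1/140505) + 114410/281199 = 45088/28101 + 114410/281199 = 1765970658/877997011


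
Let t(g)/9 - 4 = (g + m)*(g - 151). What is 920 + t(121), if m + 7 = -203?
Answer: 24986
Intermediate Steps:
m = -210 (m = -7 - 203 = -210)
t(g) = 36 + 9*(-210 + g)*(-151 + g) (t(g) = 36 + 9*((g - 210)*(g - 151)) = 36 + 9*((-210 + g)*(-151 + g)) = 36 + 9*(-210 + g)*(-151 + g))
920 + t(121) = 920 + (285426 - 3249*121 + 9*121**2) = 920 + (285426 - 393129 + 9*14641) = 920 + (285426 - 393129 + 131769) = 920 + 24066 = 24986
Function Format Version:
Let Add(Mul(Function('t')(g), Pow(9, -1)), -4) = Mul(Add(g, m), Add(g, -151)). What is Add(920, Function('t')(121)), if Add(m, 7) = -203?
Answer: 24986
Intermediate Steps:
m = -210 (m = Add(-7, -203) = -210)
Function('t')(g) = Add(36, Mul(9, Add(-210, g), Add(-151, g))) (Function('t')(g) = Add(36, Mul(9, Mul(Add(g, -210), Add(g, -151)))) = Add(36, Mul(9, Mul(Add(-210, g), Add(-151, g)))) = Add(36, Mul(9, Add(-210, g), Add(-151, g))))
Add(920, Function('t')(121)) = Add(920, Add(285426, Mul(-3249, 121), Mul(9, Pow(121, 2)))) = Add(920, Add(285426, -393129, Mul(9, 14641))) = Add(920, Add(285426, -393129, 131769)) = Add(920, 24066) = 24986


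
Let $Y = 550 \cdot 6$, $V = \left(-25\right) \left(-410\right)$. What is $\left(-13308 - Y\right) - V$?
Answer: $-26858$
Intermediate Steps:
$V = 10250$
$Y = 3300$
$\left(-13308 - Y\right) - V = \left(-13308 - 3300\right) - 10250 = -16608 - 10250 = -26858$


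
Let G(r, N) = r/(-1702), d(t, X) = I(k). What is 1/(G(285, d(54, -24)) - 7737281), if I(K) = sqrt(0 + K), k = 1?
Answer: -1702/13168852547 ≈ -1.2924e-7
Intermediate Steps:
I(K) = sqrt(K)
d(t, X) = 1 (d(t, X) = sqrt(1) = 1)
G(r, N) = -r/1702 (G(r, N) = r*(-1/1702) = -r/1702)
1/(G(285, d(54, -24)) - 7737281) = 1/(-1/1702*285 - 7737281) = 1/(-285/1702 - 7737281) = 1/(-13168852547/1702) = -1702/13168852547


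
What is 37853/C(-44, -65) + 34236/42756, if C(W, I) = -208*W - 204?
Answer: 160398883/31881724 ≈ 5.0311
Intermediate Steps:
C(W, I) = -204 - 208*W
37853/C(-44, -65) + 34236/42756 = 37853/(-204 - 208*(-44)) + 34236/42756 = 37853/(-204 + 9152) + 34236*(1/42756) = 37853/8948 + 2853/3563 = 160398883/31881724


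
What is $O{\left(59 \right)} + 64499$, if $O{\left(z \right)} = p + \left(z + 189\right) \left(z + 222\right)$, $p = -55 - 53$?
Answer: $134079$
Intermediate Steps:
$p = -108$ ($p = -55 - 53 = -108$)
$O{\left(z \right)} = -108 + \left(189 + z\right) \left(222 + z\right)$ ($O{\left(z \right)} = -108 + \left(z + 189\right) \left(z + 222\right) = -108 + \left(189 + z\right) \left(222 + z\right)$)
$O{\left(59 \right)} + 64499 = \left(41850 + 59^{2} + 411 \cdot 59\right) + 64499 = \left(41850 + 3481 + 24249\right) + 64499 = 69580 + 64499 = 134079$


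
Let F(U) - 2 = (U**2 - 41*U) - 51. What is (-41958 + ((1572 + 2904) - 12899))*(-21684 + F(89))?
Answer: 879702641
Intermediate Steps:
F(U) = -49 + U**2 - 41*U (F(U) = 2 + ((U**2 - 41*U) - 51) = 2 + (-51 + U**2 - 41*U) = -49 + U**2 - 41*U)
(-41958 + ((1572 + 2904) - 12899))*(-21684 + F(89)) = (-41958 + ((1572 + 2904) - 12899))*(-21684 + (-49 + 89**2 - 41*89)) = (-41958 + (4476 - 12899))*(-21684 + (-49 + 7921 - 3649)) = (-41958 - 8423)*(-21684 + 4223) = -50381*(-17461) = 879702641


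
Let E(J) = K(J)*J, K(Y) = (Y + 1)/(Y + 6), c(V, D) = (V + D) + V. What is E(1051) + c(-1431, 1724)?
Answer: -97214/1057 ≈ -91.972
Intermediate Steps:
c(V, D) = D + 2*V (c(V, D) = (D + V) + V = D + 2*V)
K(Y) = (1 + Y)/(6 + Y)
E(J) = J*(1 + J)/(6 + J) (E(J) = ((1 + J)/(6 + J))*J = J*(1 + J)/(6 + J))
E(1051) + c(-1431, 1724) = 1051*(1 + 1051)/(6 + 1051) + (1724 + 2*(-1431)) = 1051*1052/1057 + (1724 - 2862) = 1051*(1/1057)*1052 - 1138 = 1105652/1057 - 1138 = -97214/1057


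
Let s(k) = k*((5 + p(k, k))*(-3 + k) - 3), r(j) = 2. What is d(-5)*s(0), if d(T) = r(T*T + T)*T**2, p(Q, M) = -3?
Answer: 0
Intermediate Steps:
d(T) = 2*T**2
s(k) = k*(-9 + 2*k) (s(k) = k*((5 - 3)*(-3 + k) - 3) = k*(2*(-3 + k) - 3) = k*((-6 + 2*k) - 3) = k*(-9 + 2*k))
d(-5)*s(0) = (2*(-5)**2)*(0*(-9 + 2*0)) = (2*25)*(0*(-9 + 0)) = 50*(0*(-9)) = 50*0 = 0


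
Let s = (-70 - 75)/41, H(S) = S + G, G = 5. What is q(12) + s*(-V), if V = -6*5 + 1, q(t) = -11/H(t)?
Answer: -71936/697 ≈ -103.21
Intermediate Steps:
H(S) = 5 + S (H(S) = S + 5 = 5 + S)
s = -145/41 (s = -145*1/41 = -145/41 ≈ -3.5366)
q(t) = -11/(5 + t)
V = -29 (V = -30 + 1 = -29)
q(12) + s*(-V) = -11/(5 + 12) - (-145)*(-29)/41 = -11/17 - 145/41*29 = -11*1/17 - 4205/41 = -11/17 - 4205/41 = -71936/697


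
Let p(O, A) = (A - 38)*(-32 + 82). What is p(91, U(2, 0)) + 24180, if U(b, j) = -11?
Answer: 21730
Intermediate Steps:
p(O, A) = -1900 + 50*A (p(O, A) = (-38 + A)*50 = -1900 + 50*A)
p(91, U(2, 0)) + 24180 = (-1900 + 50*(-11)) + 24180 = (-1900 - 550) + 24180 = -2450 + 24180 = 21730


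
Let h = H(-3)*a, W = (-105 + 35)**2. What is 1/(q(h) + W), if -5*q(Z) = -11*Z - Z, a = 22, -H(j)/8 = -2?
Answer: 5/28724 ≈ 0.00017407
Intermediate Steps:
H(j) = 16 (H(j) = -8*(-2) = 16)
W = 4900 (W = (-70)**2 = 4900)
h = 352 (h = 16*22 = 352)
q(Z) = 12*Z/5 (q(Z) = -(-11*Z - Z)/5 = -(-12)*Z/5 = 12*Z/5)
1/(q(h) + W) = 1/((12/5)*352 + 4900) = 1/(4224/5 + 4900) = 1/(28724/5) = 5/28724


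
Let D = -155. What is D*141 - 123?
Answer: -21978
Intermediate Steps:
D*141 - 123 = -155*141 - 123 = -21855 - 123 = -21978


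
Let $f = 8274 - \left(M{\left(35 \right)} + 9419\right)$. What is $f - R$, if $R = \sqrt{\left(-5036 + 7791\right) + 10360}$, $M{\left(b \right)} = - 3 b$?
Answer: $-1040 - \sqrt{13115} \approx -1154.5$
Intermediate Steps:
$R = \sqrt{13115}$ ($R = \sqrt{2755 + 10360} = \sqrt{13115} \approx 114.52$)
$f = -1040$ ($f = 8274 - \left(\left(-3\right) 35 + 9419\right) = 8274 - \left(-105 + 9419\right) = 8274 - 9314 = -1040$)
$f - R = -1040 - \sqrt{13115}$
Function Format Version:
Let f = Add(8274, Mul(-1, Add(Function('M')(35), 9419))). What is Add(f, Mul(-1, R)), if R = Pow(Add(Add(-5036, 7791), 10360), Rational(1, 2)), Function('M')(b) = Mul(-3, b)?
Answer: Add(-1040, Mul(-1, Pow(13115, Rational(1, 2)))) ≈ -1154.5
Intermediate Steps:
R = Pow(13115, Rational(1, 2)) (R = Pow(Add(2755, 10360), Rational(1, 2)) = Pow(13115, Rational(1, 2)) ≈ 114.52)
f = -1040 (f = Add(8274, Mul(-1, Add(Mul(-3, 35), 9419))) = Add(8274, Mul(-1, Add(-105, 9419))) = Add(8274, Mul(-1, 9314)) = Add(8274, -9314) = -1040)
Add(f, Mul(-1, R)) = Add(-1040, Mul(-1, Pow(13115, Rational(1, 2))))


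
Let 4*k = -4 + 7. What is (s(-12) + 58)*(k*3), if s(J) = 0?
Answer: 261/2 ≈ 130.50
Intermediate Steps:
k = ¾ (k = (-4 + 7)/4 = (¼)*3 = ¾ ≈ 0.75000)
(s(-12) + 58)*(k*3) = (0 + 58)*((¾)*3) = 58*(9/4) = 261/2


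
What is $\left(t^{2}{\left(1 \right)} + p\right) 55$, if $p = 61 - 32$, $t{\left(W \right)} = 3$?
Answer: $2090$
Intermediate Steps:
$p = 29$
$\left(t^{2}{\left(1 \right)} + p\right) 55 = \left(3^{2} + 29\right) 55 = \left(9 + 29\right) 55 = 38 \cdot 55 = 2090$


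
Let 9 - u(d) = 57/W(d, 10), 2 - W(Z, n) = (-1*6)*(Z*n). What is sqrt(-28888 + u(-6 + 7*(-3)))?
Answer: I*sqrt(75602934970)/1618 ≈ 169.94*I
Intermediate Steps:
W(Z, n) = 2 + 6*Z*n (W(Z, n) = 2 - (-1*6)*Z*n = 2 - (-6)*Z*n = 2 + 6*Z*n)
u(d) = 9 - 57/(2 + 60*d) (u(d) = 9 - 57/(2 + 6*d*10) = 9 - 57/(2 + 60*d))
sqrt(-28888 + u(-6 + 7*(-3))) = sqrt(-28888 + 3*(-13 + 180*(-6 + 7*(-3)))/(2*(1 + 30*(-6 + 7*(-3))))) = sqrt(-28888 + 3*(-13 + 180*(-6 - 21))/(2*(1 + 30*(-6 - 21)))) = sqrt(-28888 + 3*(-13 + 180*(-27))/(2*(1 + 30*(-27)))) = sqrt(-28888 + 3*(-13 - 4860)/(2*(1 - 810))) = sqrt(-28888 + (3/2)*(-4873)/(-809)) = sqrt(-28888 + (3/2)*(-1/809)*(-4873)) = sqrt(-28888 + 14619/1618) = sqrt(-46726165/1618) = I*sqrt(75602934970)/1618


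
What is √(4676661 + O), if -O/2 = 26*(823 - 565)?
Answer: √4663245 ≈ 2159.5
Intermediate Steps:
O = -13416 (O = -52*(823 - 565) = -52*258 = -2*6708 = -13416)
√(4676661 + O) = √(4676661 - 13416) = √4663245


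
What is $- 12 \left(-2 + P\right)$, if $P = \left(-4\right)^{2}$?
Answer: $-168$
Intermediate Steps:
$P = 16$
$- 12 \left(-2 + P\right) = - 12 \left(-2 + 16\right) = \left(-12\right) 14 = -168$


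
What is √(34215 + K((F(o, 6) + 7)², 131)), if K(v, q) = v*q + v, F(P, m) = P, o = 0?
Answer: √40683 ≈ 201.70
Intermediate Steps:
K(v, q) = v + q*v (K(v, q) = q*v + v = v + q*v)
√(34215 + K((F(o, 6) + 7)², 131)) = √(34215 + (0 + 7)²*(1 + 131)) = √(34215 + 7²*132) = √(34215 + 49*132) = √(34215 + 6468) = √40683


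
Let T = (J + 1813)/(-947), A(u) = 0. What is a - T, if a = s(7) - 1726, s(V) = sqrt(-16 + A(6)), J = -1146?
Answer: -1633855/947 + 4*I ≈ -1725.3 + 4.0*I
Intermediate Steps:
s(V) = 4*I (s(V) = sqrt(-16 + 0) = sqrt(-16) = 4*I)
T = -667/947 (T = (-1146 + 1813)/(-947) = 667*(-1/947) = -667/947 ≈ -0.70433)
a = -1726 + 4*I (a = 4*I - 1726 = -1726 + 4*I ≈ -1726.0 + 4.0*I)
a - T = (-1726 + 4*I) - 1*(-667/947) = (-1726 + 4*I) + 667/947 = -1633855/947 + 4*I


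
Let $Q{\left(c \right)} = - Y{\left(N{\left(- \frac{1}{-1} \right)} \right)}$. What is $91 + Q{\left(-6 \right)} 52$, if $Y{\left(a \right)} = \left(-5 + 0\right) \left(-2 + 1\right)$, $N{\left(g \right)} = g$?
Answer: $-169$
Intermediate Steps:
$Y{\left(a \right)} = 5$ ($Y{\left(a \right)} = \left(-5\right) \left(-1\right) = 5$)
$Q{\left(c \right)} = -5$ ($Q{\left(c \right)} = \left(-1\right) 5 = -5$)
$91 + Q{\left(-6 \right)} 52 = 91 - 260 = -169$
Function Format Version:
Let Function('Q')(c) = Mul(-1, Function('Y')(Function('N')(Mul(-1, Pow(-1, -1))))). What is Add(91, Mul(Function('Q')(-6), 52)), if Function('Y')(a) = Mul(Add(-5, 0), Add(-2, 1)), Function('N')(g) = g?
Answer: -169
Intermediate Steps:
Function('Y')(a) = 5 (Function('Y')(a) = Mul(-5, -1) = 5)
Function('Q')(c) = -5 (Function('Q')(c) = Mul(-1, 5) = -5)
Add(91, Mul(Function('Q')(-6), 52)) = Add(91, Mul(-5, 52)) = Add(91, -260) = -169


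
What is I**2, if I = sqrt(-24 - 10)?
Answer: -34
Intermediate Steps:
I = I*sqrt(34) (I = sqrt(-34) = I*sqrt(34) ≈ 5.8309*I)
I**2 = (I*sqrt(34))**2 = -34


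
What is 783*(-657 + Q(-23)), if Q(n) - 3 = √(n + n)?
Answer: -512082 + 783*I*√46 ≈ -5.1208e+5 + 5310.6*I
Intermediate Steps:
Q(n) = 3 + √2*√n (Q(n) = 3 + √(n + n) = 3 + √(2*n) = 3 + √2*√n)
783*(-657 + Q(-23)) = 783*(-657 + (3 + √2*√(-23))) = 783*(-657 + (3 + √2*(I*√23))) = 783*(-657 + (3 + I*√46)) = 783*(-654 + I*√46) = -512082 + 783*I*√46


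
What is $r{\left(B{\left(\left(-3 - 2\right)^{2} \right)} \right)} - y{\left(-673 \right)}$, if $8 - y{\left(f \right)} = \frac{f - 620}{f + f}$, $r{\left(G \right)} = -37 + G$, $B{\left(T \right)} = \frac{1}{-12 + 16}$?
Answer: $- \frac{117881}{2692} \approx -43.789$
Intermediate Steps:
$B{\left(T \right)} = \frac{1}{4}$
$y{\left(f \right)} = 8 - \frac{-620 + f}{2 f}$ ($y{\left(f \right)} = 8 - \frac{f - 620}{f + f} = 8 - \frac{-620 + f}{2 f}$)
$r{\left(B{\left(\left(-3 - 2\right)^{2} \right)} \right)} - y{\left(-673 \right)} = \left(-37 + \frac{1}{4}\right) - \left(\frac{15}{2} + \frac{310}{-673}\right) = - \frac{147}{4} - \left(\frac{15}{2} + 310 \left(- \frac{1}{673}\right)\right) = - \frac{147}{4} - \left(\frac{15}{2} - \frac{310}{673}\right) = - \frac{147}{4} - \frac{9475}{1346} = - \frac{117881}{2692}$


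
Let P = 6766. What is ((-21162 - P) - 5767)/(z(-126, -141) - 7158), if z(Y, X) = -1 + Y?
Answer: 6739/1457 ≈ 4.6253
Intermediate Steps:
((-21162 - P) - 5767)/(z(-126, -141) - 7158) = ((-21162 - 1*6766) - 5767)/((-1 - 126) - 7158) = ((-21162 - 6766) - 5767)/(-127 - 7158) = (-27928 - 5767)/(-7285) = -33695*(-1/7285) = 6739/1457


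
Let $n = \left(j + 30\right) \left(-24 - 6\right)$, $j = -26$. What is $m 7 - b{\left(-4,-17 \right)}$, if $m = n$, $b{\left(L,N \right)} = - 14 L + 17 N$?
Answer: $-607$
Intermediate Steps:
$n = -120$ ($n = \left(-26 + 30\right) \left(-24 - 6\right) = 4 \left(-30\right) = -120$)
$m = -120$
$m 7 - b{\left(-4,-17 \right)} = \left(-120\right) 7 - \left(\left(-14\right) \left(-4\right) + 17 \left(-17\right)\right) = -840 - \left(56 - 289\right) = -840 - -233 = -840 + 233 = -607$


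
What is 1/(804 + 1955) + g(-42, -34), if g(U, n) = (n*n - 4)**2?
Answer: 3661479937/2759 ≈ 1.3271e+6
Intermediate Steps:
g(U, n) = (-4 + n**2)**2 (g(U, n) = (n**2 - 4)**2 = (-4 + n**2)**2)
1/(804 + 1955) + g(-42, -34) = 1/(804 + 1955) + (-4 + (-34)**2)**2 = 1/2759 + (-4 + 1156)**2 = 1/2759 + 1152**2 = 1/2759 + 1327104 = 3661479937/2759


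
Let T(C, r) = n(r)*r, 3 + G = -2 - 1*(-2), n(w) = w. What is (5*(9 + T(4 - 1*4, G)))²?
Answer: 8100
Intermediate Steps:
G = -3 (G = -3 + (-2 - 1*(-2)) = -3 + (-2 + 2) = -3 + 0 = -3)
T(C, r) = r² (T(C, r) = r*r = r²)
(5*(9 + T(4 - 1*4, G)))² = (5*(9 + (-3)²))² = (5*(9 + 9))² = (5*18)² = 90² = 8100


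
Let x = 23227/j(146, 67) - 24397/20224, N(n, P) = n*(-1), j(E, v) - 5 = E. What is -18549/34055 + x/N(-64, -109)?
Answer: 12246331465491/6655870484480 ≈ 1.8399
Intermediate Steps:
j(E, v) = 5 + E
N(n, P) = -n
x = 466058901/3053824 (x = 23227/(5 + 146) - 24397/20224 = 23227/151 - 24397*1/20224 = 23227*(1/151) - 24397/20224 = 23227/151 - 24397/20224 = 466058901/3053824 ≈ 152.61)
-18549/34055 + x/N(-64, -109) = -18549/34055 + 466058901/(3053824*((-1*(-64)))) = -18549*1/34055 + (466058901/3053824)/64 = -18549/34055 + (466058901/3053824)*(1/64) = -18549/34055 + 466058901/195444736 = 12246331465491/6655870484480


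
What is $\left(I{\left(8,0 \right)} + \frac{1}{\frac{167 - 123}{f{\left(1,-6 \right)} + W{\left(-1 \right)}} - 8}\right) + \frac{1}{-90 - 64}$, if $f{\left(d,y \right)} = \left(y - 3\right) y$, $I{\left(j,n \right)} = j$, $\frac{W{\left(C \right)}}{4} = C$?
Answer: $\frac{53817}{6853} \approx 7.8531$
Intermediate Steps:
$W{\left(C \right)} = 4 C$
$f{\left(d,y \right)} = y \left(-3 + y\right)$ ($f{\left(d,y \right)} = \left(-3 + y\right) y = y \left(-3 + y\right)$)
$\left(I{\left(8,0 \right)} + \frac{1}{\frac{167 - 123}{f{\left(1,-6 \right)} + W{\left(-1 \right)}} - 8}\right) + \frac{1}{-90 - 64} = \left(8 + \frac{1}{\frac{167 - 123}{- 6 \left(-3 - 6\right) + 4 \left(-1\right)} - 8}\right) + \frac{1}{-90 - 64} = \left(8 + \frac{1}{\frac{44}{\left(-6\right) \left(-9\right) - 4} - 8}\right) + \frac{1}{-154} = \left(8 + \frac{1}{\frac{44}{54 - 4} - 8}\right) - \frac{1}{154} = \left(8 + \frac{1}{\frac{44}{50} - 8}\right) - \frac{1}{154} = \left(8 + \frac{1}{44 \cdot \frac{1}{50} - 8}\right) - \frac{1}{154} = \left(8 + \frac{1}{\frac{22}{25} - 8}\right) - \frac{1}{154} = \left(8 + \frac{1}{- \frac{178}{25}}\right) - \frac{1}{154} = \left(8 - \frac{25}{178}\right) - \frac{1}{154} = \frac{1399}{178} - \frac{1}{154} = \frac{53817}{6853}$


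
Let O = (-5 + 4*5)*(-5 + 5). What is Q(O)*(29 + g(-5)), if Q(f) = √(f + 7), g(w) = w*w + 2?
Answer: 56*√7 ≈ 148.16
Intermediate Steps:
O = 0 (O = (-5 + 20)*0 = 15*0 = 0)
g(w) = 2 + w² (g(w) = w² + 2 = 2 + w²)
Q(f) = √(7 + f)
Q(O)*(29 + g(-5)) = √(7 + 0)*(29 + (2 + (-5)²)) = √7*(29 + (2 + 25)) = √7*(29 + 27) = √7*56 = 56*√7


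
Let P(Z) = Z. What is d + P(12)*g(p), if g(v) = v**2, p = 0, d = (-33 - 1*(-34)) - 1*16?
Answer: -15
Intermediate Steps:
d = -15 (d = (-33 + 34) - 16 = 1 - 16 = -15)
d + P(12)*g(p) = -15 + 12*0**2 = -15 + 12*0 = -15 + 0 = -15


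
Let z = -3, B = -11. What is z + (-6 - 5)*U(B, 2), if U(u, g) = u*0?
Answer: -3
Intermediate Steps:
U(u, g) = 0
z + (-6 - 5)*U(B, 2) = -3 + (-6 - 5)*0 = -3 - 11*0 = -3 + 0 = -3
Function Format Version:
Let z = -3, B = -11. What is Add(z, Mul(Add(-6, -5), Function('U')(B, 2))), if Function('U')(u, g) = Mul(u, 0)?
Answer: -3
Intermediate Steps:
Function('U')(u, g) = 0
Add(z, Mul(Add(-6, -5), Function('U')(B, 2))) = Add(-3, Mul(Add(-6, -5), 0)) = Add(-3, Mul(-11, 0)) = Add(-3, 0) = -3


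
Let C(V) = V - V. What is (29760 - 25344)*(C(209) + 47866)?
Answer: 211376256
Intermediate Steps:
C(V) = 0
(29760 - 25344)*(C(209) + 47866) = (29760 - 25344)*(0 + 47866) = 4416*47866 = 211376256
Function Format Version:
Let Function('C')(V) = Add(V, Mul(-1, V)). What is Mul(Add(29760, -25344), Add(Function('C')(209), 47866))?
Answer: 211376256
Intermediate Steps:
Function('C')(V) = 0
Mul(Add(29760, -25344), Add(Function('C')(209), 47866)) = Mul(Add(29760, -25344), Add(0, 47866)) = Mul(4416, 47866) = 211376256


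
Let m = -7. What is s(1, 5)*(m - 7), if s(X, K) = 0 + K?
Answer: -70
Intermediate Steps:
s(X, K) = K
s(1, 5)*(m - 7) = 5*(-7 - 7) = 5*(-14) = -70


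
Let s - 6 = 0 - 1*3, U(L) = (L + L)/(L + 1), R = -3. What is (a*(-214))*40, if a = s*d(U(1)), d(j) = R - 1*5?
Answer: 205440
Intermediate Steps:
U(L) = 2*L/(1 + L) (U(L) = (2*L)/(1 + L) = 2*L/(1 + L))
s = 3 (s = 6 + (0 - 1*3) = 6 + (0 - 3) = 6 - 3 = 3)
d(j) = -8 (d(j) = -3 - 1*5 = -3 - 5 = -8)
a = -24 (a = 3*(-8) = -24)
(a*(-214))*40 = -24*(-214)*40 = 5136*40 = 205440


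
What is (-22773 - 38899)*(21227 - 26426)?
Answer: 320632728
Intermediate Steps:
(-22773 - 38899)*(21227 - 26426) = -61672*(-5199) = 320632728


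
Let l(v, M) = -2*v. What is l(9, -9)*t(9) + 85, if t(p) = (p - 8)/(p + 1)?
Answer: 416/5 ≈ 83.200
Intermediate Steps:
t(p) = (-8 + p)/(1 + p)
l(9, -9)*t(9) + 85 = (-2*9)*((-8 + 9)/(1 + 9)) + 85 = -18/10 + 85 = -9/5 + 85 = 416/5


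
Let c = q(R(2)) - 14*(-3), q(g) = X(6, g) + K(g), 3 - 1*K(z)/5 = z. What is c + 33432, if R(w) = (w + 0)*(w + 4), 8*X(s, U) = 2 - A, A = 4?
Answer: 133715/4 ≈ 33429.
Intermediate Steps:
K(z) = 15 - 5*z
X(s, U) = -¼ (X(s, U) = (2 - 1*4)/8 = (2 - 4)/8 = (⅛)*(-2) = -¼)
R(w) = w*(4 + w)
q(g) = 59/4 - 5*g (q(g) = -¼ + (15 - 5*g) = 59/4 - 5*g)
c = -13/4 (c = (59/4 - 10*(4 + 2)) - 14*(-3) = (59/4 - 10*6) + 42 = (59/4 - 5*12) + 42 = (59/4 - 60) + 42 = -181/4 + 42 = -13/4 ≈ -3.2500)
c + 33432 = -13/4 + 33432 = 133715/4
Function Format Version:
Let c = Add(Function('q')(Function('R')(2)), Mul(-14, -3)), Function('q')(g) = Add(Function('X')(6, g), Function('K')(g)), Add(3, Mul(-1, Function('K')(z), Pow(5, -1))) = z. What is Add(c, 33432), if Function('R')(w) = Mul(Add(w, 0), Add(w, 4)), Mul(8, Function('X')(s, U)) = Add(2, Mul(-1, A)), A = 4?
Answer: Rational(133715, 4) ≈ 33429.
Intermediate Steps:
Function('K')(z) = Add(15, Mul(-5, z))
Function('X')(s, U) = Rational(-1, 4) (Function('X')(s, U) = Mul(Rational(1, 8), Add(2, Mul(-1, 4))) = Mul(Rational(1, 8), Add(2, -4)) = Mul(Rational(1, 8), -2) = Rational(-1, 4))
Function('R')(w) = Mul(w, Add(4, w))
Function('q')(g) = Add(Rational(59, 4), Mul(-5, g)) (Function('q')(g) = Add(Rational(-1, 4), Add(15, Mul(-5, g))) = Add(Rational(59, 4), Mul(-5, g)))
c = Rational(-13, 4) (c = Add(Add(Rational(59, 4), Mul(-5, Mul(2, Add(4, 2)))), Mul(-14, -3)) = Add(Add(Rational(59, 4), Mul(-5, Mul(2, 6))), 42) = Add(Add(Rational(59, 4), Mul(-5, 12)), 42) = Add(Add(Rational(59, 4), -60), 42) = Add(Rational(-181, 4), 42) = Rational(-13, 4) ≈ -3.2500)
Add(c, 33432) = Add(Rational(-13, 4), 33432) = Rational(133715, 4)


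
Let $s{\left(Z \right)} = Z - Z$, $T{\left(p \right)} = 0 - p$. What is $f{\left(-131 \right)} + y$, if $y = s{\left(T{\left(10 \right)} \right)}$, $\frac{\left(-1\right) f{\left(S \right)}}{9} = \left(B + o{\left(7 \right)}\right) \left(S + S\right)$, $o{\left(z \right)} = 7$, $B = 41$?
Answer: $113184$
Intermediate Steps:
$T{\left(p \right)} = - p$
$s{\left(Z \right)} = 0$
$f{\left(S \right)} = - 864 S$ ($f{\left(S \right)} = - 9 \left(41 + 7\right) \left(S + S\right) = - 9 \cdot 48 \cdot 2 S = - 9 \cdot 96 S = - 864 S$)
$y = 0$
$f{\left(-131 \right)} + y = \left(-864\right) \left(-131\right) + 0 = 113184 + 0 = 113184$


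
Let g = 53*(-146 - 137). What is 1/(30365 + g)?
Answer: 1/15366 ≈ 6.5079e-5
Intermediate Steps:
g = -14999 (g = 53*(-283) = -14999)
1/(30365 + g) = 1/(30365 - 14999) = 1/15366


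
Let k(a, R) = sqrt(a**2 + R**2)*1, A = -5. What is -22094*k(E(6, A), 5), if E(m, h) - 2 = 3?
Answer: -110470*sqrt(2) ≈ -1.5623e+5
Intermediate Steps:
E(m, h) = 5 (E(m, h) = 2 + 3 = 5)
k(a, R) = sqrt(R**2 + a**2) (k(a, R) = sqrt(R**2 + a**2)*1 = sqrt(R**2 + a**2))
-22094*k(E(6, A), 5) = -22094*sqrt(5**2 + 5**2) = -22094*sqrt(25 + 25) = -110470*sqrt(2)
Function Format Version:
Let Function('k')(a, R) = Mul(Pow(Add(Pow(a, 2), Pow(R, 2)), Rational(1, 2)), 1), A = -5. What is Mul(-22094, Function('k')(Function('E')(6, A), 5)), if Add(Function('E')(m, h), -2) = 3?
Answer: Mul(-110470, Pow(2, Rational(1, 2))) ≈ -1.5623e+5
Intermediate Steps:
Function('E')(m, h) = 5 (Function('E')(m, h) = Add(2, 3) = 5)
Function('k')(a, R) = Pow(Add(Pow(R, 2), Pow(a, 2)), Rational(1, 2)) (Function('k')(a, R) = Mul(Pow(Add(Pow(R, 2), Pow(a, 2)), Rational(1, 2)), 1) = Pow(Add(Pow(R, 2), Pow(a, 2)), Rational(1, 2)))
Mul(-22094, Function('k')(Function('E')(6, A), 5)) = Mul(-22094, Pow(Add(Pow(5, 2), Pow(5, 2)), Rational(1, 2))) = Mul(-22094, Pow(Add(25, 25), Rational(1, 2))) = Mul(-22094, Pow(50, Rational(1, 2))) = Mul(-22094, Mul(5, Pow(2, Rational(1, 2)))) = Mul(-110470, Pow(2, Rational(1, 2)))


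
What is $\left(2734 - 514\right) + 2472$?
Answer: $4692$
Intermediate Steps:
$\left(2734 - 514\right) + 2472 = 2220 + 2472 = 4692$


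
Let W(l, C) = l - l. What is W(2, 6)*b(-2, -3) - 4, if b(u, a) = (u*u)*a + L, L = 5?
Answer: -4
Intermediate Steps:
W(l, C) = 0
b(u, a) = 5 + a*u² (b(u, a) = (u*u)*a + 5 = u²*a + 5 = a*u² + 5 = 5 + a*u²)
W(2, 6)*b(-2, -3) - 4 = 0*(5 - 3*(-2)²) - 4 = 0*(5 - 3*4) - 4 = 0*(5 - 12) - 4 = 0*(-7) - 4 = 0 - 4 = -4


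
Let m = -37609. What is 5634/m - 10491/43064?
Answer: -637178595/1619593976 ≈ -0.39342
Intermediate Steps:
5634/m - 10491/43064 = 5634/(-37609) - 10491/43064 = 5634*(-1/37609) - 10491*1/43064 = -5634/37609 - 10491/43064 = -637178595/1619593976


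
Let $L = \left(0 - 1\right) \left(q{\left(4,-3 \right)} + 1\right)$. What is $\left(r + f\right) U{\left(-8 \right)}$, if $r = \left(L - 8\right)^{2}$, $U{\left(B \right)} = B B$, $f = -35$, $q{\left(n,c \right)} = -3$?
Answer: $64$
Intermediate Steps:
$L = 2$ ($L = \left(0 - 1\right) \left(-3 + 1\right) = \left(-1\right) \left(-2\right) = 2$)
$U{\left(B \right)} = B^{2}$
$r = 36$ ($r = \left(2 - 8\right)^{2} = \left(-6\right)^{2} = 36$)
$\left(r + f\right) U{\left(-8 \right)} = \left(36 - 35\right) \left(-8\right)^{2} = 1 \cdot 64 = 64$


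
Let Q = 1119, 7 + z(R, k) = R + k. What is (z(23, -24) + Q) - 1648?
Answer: -537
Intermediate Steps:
z(R, k) = -7 + R + k (z(R, k) = -7 + (R + k) = -7 + R + k)
(z(23, -24) + Q) - 1648 = ((-7 + 23 - 24) + 1119) - 1648 = (-8 + 1119) - 1648 = 1111 - 1648 = -537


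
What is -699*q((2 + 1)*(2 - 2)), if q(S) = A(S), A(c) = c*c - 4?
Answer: 2796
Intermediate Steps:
A(c) = -4 + c² (A(c) = c² - 4 = -4 + c²)
q(S) = -4 + S²
-699*q((2 + 1)*(2 - 2)) = -699*(-4 + ((2 + 1)*(2 - 2))²) = -699*(-4 + (3*0)²) = -699*(-4 + 0²) = -699*(-4 + 0) = -699*(-4) = 2796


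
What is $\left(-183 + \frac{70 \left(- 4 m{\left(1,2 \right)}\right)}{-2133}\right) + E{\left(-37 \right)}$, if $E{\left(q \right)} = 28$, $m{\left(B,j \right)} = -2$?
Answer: $- \frac{331175}{2133} \approx -155.26$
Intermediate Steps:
$\left(-183 + \frac{70 \left(- 4 m{\left(1,2 \right)}\right)}{-2133}\right) + E{\left(-37 \right)} = \left(-183 + \frac{70 \left(\left(-4\right) \left(-2\right)\right)}{-2133}\right) + 28 = \left(-183 + 70 \cdot 8 \left(- \frac{1}{2133}\right)\right) + 28 = \left(-183 + 560 \left(- \frac{1}{2133}\right)\right) + 28 = \left(-183 - \frac{560}{2133}\right) + 28 = - \frac{390899}{2133} + 28 = - \frac{331175}{2133}$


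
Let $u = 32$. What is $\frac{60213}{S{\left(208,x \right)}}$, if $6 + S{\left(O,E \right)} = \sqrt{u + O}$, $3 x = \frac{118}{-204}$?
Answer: $\frac{60213}{34} + \frac{20071 \sqrt{15}}{17} \approx 6343.6$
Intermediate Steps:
$x = - \frac{59}{306}$ ($x = \frac{118 \frac{1}{-204}}{3} = \frac{118 \left(- \frac{1}{204}\right)}{3} = \frac{1}{3} \left(- \frac{59}{102}\right) = - \frac{59}{306} \approx -0.19281$)
$S{\left(O,E \right)} = -6 + \sqrt{32 + O}$
$\frac{60213}{S{\left(208,x \right)}} = \frac{60213}{-6 + \sqrt{32 + 208}} = \frac{60213}{-6 + \sqrt{240}} = \frac{60213}{-6 + 4 \sqrt{15}}$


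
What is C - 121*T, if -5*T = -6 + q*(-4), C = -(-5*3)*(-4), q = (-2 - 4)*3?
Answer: 7686/5 ≈ 1537.2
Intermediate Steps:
q = -18 (q = -6*3 = -18)
C = -60 (C = -(-15)*(-4) = -1*60 = -60)
T = -66/5 (T = -(-6 - 18*(-4))/5 = -(-6 + 72)/5 = -⅕*66 = -66/5 ≈ -13.200)
C - 121*T = -60 - 121*(-66/5) = -60 + 7986/5 = 7686/5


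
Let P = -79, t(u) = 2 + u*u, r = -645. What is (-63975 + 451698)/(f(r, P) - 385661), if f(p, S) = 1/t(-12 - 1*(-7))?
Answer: -10468521/10412846 ≈ -1.0053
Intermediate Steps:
t(u) = 2 + u**2
f(p, S) = 1/27 (f(p, S) = 1/(2 + (-12 - 1*(-7))**2) = 1/(2 + (-12 + 7)**2) = 1/(2 + (-5)**2) = 1/(2 + 25) = 1/27)
(-63975 + 451698)/(f(r, P) - 385661) = (-63975 + 451698)/(1/27 - 385661) = 387723/(-10412846/27) = 387723*(-27/10412846) = -10468521/10412846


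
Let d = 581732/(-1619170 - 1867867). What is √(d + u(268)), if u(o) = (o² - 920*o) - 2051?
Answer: I*√2149630656529935487/3487037 ≈ 420.46*I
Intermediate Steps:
u(o) = -2051 + o² - 920*o
d = -581732/3487037 (d = 581732/(-3487037) = 581732*(-1/3487037) = -581732/3487037 ≈ -0.16683)
√(d + u(268)) = √(-581732/3487037 + (-2051 + 268² - 920*268)) = √(-581732/3487037 + (-2051 + 71824 - 246560)) = √(-581732/3487037 - 176787) = √(-616463391851/3487037) = I*√2149630656529935487/3487037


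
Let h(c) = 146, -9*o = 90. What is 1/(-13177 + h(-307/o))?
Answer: -1/13031 ≈ -7.6740e-5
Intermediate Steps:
o = -10 (o = -⅑*90 = -10)
1/(-13177 + h(-307/o)) = 1/(-13177 + 146) = 1/(-13031) = -1/13031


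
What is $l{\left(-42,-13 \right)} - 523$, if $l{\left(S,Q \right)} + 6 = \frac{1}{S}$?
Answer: $- \frac{22219}{42} \approx -529.02$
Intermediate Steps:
$l{\left(S,Q \right)} = -6 + \frac{1}{S}$
$l{\left(-42,-13 \right)} - 523 = \left(-6 + \frac{1}{-42}\right) - 523 = \left(-6 - \frac{1}{42}\right) - 523 = - \frac{253}{42} - 523 = - \frac{22219}{42}$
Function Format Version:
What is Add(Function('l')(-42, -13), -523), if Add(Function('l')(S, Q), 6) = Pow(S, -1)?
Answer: Rational(-22219, 42) ≈ -529.02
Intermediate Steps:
Function('l')(S, Q) = Add(-6, Pow(S, -1))
Add(Function('l')(-42, -13), -523) = Add(Add(-6, Pow(-42, -1)), -523) = Add(Add(-6, Rational(-1, 42)), -523) = Add(Rational(-253, 42), -523) = Rational(-22219, 42)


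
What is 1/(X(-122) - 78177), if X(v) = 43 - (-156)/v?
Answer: -61/4766252 ≈ -1.2798e-5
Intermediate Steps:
X(v) = 43 + 156/v
1/(X(-122) - 78177) = 1/((43 + 156/(-122)) - 78177) = 1/((43 + 156*(-1/122)) - 78177) = 1/((43 - 78/61) - 78177) = 1/(2545/61 - 78177) = 1/(-4766252/61) = -61/4766252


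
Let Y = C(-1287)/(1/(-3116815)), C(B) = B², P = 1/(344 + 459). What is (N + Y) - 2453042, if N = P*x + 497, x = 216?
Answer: -4145566352415624/803 ≈ -5.1626e+12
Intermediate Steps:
P = 1/803 ≈ 0.0012453
N = 399307/803 (N = (1/803)*216 + 497 = 216/803 + 497 = 399307/803 ≈ 497.27)
Y = -5162595744735 (Y = (-1287)²/(1/(-3116815)) = 1656369/(-1/3116815) = 1656369*(-3116815) = -5162595744735)
(N + Y) - 2453042 = (399307/803 - 5162595744735) - 2453042 = -4145564382622898/803 - 2453042 = -4145566352415624/803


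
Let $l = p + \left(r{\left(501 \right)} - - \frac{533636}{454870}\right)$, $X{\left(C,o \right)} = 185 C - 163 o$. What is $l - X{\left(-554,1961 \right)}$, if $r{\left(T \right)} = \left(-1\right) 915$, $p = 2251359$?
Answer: $\frac{607837816813}{227435} \approx 2.6726 \cdot 10^{6}$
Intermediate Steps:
$X{\left(C,o \right)} = - 163 o + 185 C$
$r{\left(T \right)} = -915$
$l = \frac{511829997958}{227435}$ ($l = 2251359 - \left(915 - \frac{533636}{454870}\right) = 2251359 - \left(915 - \frac{266818}{227435}\right) = 2251359 - \frac{207836207}{227435} = \frac{511829997958}{227435} \approx 2.2504 \cdot 10^{6}$)
$l - X{\left(-554,1961 \right)} = \frac{511829997958}{227435} - \left(\left(-163\right) 1961 + 185 \left(-554\right)\right) = \frac{511829997958}{227435} - \left(-319643 - 102490\right) = \frac{511829997958}{227435} - -422133 = \frac{511829997958}{227435} + 422133 = \frac{607837816813}{227435}$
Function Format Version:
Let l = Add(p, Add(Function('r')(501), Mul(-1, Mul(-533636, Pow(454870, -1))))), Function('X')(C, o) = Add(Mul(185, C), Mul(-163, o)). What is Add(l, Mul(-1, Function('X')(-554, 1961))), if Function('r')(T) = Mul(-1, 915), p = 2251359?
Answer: Rational(607837816813, 227435) ≈ 2.6726e+6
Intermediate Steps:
Function('X')(C, o) = Add(Mul(-163, o), Mul(185, C))
Function('r')(T) = -915
l = Rational(511829997958, 227435) (l = Add(2251359, Add(-915, Mul(-1, Mul(-533636, Pow(454870, -1))))) = Add(2251359, Add(-915, Mul(-1, Mul(-533636, Rational(1, 454870))))) = Add(2251359, Add(-915, Mul(-1, Rational(-266818, 227435)))) = Add(2251359, Add(-915, Rational(266818, 227435))) = Add(2251359, Rational(-207836207, 227435)) = Rational(511829997958, 227435) ≈ 2.2504e+6)
Add(l, Mul(-1, Function('X')(-554, 1961))) = Add(Rational(511829997958, 227435), Mul(-1, Add(Mul(-163, 1961), Mul(185, -554)))) = Add(Rational(511829997958, 227435), Mul(-1, Add(-319643, -102490))) = Add(Rational(511829997958, 227435), Mul(-1, -422133)) = Add(Rational(511829997958, 227435), 422133) = Rational(607837816813, 227435)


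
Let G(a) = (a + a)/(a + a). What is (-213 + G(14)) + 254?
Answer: 42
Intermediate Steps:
G(a) = 1 (G(a) = (2*a)/((2*a)) = (2*a)*(1/(2*a)) = 1)
(-213 + G(14)) + 254 = (-213 + 1) + 254 = -212 + 254 = 42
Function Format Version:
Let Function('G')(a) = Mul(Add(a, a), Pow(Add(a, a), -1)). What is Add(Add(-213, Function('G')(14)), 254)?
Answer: 42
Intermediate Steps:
Function('G')(a) = 1 (Function('G')(a) = Mul(Mul(2, a), Pow(Mul(2, a), -1)) = Mul(Mul(2, a), Mul(Rational(1, 2), Pow(a, -1))) = 1)
Add(Add(-213, Function('G')(14)), 254) = Add(Add(-213, 1), 254) = Add(-212, 254) = 42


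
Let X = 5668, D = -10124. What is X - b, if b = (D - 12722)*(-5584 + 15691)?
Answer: 230910190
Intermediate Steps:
b = -230904522 (b = (-10124 - 12722)*(-5584 + 15691) = -22846*10107 = -230904522)
X - b = 5668 - 1*(-230904522) = 5668 + 230904522 = 230910190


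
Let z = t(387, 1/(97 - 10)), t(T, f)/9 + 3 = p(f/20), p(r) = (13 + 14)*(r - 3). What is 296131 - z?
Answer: 172194379/580 ≈ 2.9689e+5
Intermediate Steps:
p(r) = -81 + 27*r (p(r) = 27*(-3 + r) = -81 + 27*r)
t(T, f) = -756 + 243*f/20 (t(T, f) = -27 + 9*(-81 + 27*(f/20)) = -27 + 9*(-81 + 27*f/20) = -27 + (-729 + 243*f/20) = -756 + 243*f/20)
z = -438399/580 (z = -756 + 243/(20*(97 - 10)) = -756 + (243/20)/87 = -756 + (243/20)*(1/87) = -756 + 81/580 = -438399/580 ≈ -755.86)
296131 - z = 296131 - 1*(-438399/580) = 296131 + 438399/580 = 172194379/580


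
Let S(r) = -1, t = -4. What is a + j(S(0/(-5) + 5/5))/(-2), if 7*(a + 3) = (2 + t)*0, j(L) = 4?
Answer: -5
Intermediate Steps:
a = -3 (a = -3 + ((2 - 4)*0)/7 = -3 + (-2*0)/7 = -3 + (⅐)*0 = -3 + 0 = -3)
a + j(S(0/(-5) + 5/5))/(-2) = -3 + 4/(-2) = -3 - ½*4 = -3 - 2 = -5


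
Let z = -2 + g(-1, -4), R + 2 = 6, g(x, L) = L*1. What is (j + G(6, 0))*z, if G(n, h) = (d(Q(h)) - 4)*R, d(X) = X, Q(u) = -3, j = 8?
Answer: 120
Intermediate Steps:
g(x, L) = L
R = 4 (R = -2 + 6 = 4)
z = -6 (z = -2 - 4 = -6)
G(n, h) = -28 (G(n, h) = (-3 - 4)*4 = -7*4 = -28)
(j + G(6, 0))*z = (8 - 28)*(-6) = -20*(-6) = 120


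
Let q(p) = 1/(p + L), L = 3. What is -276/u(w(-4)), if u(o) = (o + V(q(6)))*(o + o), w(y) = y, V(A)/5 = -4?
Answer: -23/16 ≈ -1.4375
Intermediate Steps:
q(p) = 1/(3 + p) (q(p) = 1/(p + 3) = 1/(3 + p))
V(A) = -20 (V(A) = 5*(-4) = -20)
u(o) = 2*o*(-20 + o) (u(o) = (o - 20)*(o + o) = (-20 + o)*(2*o) = 2*o*(-20 + o))
-276/u(w(-4)) = -276*(-1/(8*(-20 - 4))) = -276/(2*(-4)*(-24)) = -276/192 = -276*1/192 = -23/16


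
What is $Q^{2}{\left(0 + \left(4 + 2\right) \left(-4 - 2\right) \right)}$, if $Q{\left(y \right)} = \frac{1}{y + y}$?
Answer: $\frac{1}{5184} \approx 0.0001929$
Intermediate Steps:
$Q{\left(y \right)} = \frac{1}{2 y}$
$Q^{2}{\left(0 + \left(4 + 2\right) \left(-4 - 2\right) \right)} = \left(\frac{1}{2 \left(0 + \left(4 + 2\right) \left(-4 - 2\right)\right)}\right)^{2} = \left(\frac{1}{2 \left(0 + 6 \left(-6\right)\right)}\right)^{2} = \left(\frac{1}{2 \left(0 - 36\right)}\right)^{2} = \left(\frac{1}{2 \left(-36\right)}\right)^{2} = \left(\frac{1}{2} \left(- \frac{1}{36}\right)\right)^{2} = \left(- \frac{1}{72}\right)^{2} = \frac{1}{5184}$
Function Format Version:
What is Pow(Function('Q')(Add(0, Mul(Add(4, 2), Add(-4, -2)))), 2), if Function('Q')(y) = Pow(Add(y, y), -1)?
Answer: Rational(1, 5184) ≈ 0.00019290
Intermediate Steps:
Function('Q')(y) = Mul(Rational(1, 2), Pow(y, -1)) (Function('Q')(y) = Pow(Mul(2, y), -1) = Mul(Rational(1, 2), Pow(y, -1)))
Pow(Function('Q')(Add(0, Mul(Add(4, 2), Add(-4, -2)))), 2) = Pow(Mul(Rational(1, 2), Pow(Add(0, Mul(Add(4, 2), Add(-4, -2))), -1)), 2) = Pow(Mul(Rational(1, 2), Pow(Add(0, Mul(6, -6)), -1)), 2) = Pow(Mul(Rational(1, 2), Pow(Add(0, -36), -1)), 2) = Pow(Mul(Rational(1, 2), Pow(-36, -1)), 2) = Pow(Mul(Rational(1, 2), Rational(-1, 36)), 2) = Pow(Rational(-1, 72), 2) = Rational(1, 5184)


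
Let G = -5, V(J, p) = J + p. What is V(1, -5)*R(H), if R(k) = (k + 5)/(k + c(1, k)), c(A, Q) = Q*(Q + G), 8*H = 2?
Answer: 112/5 ≈ 22.400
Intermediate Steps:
H = 1/4 (H = (1/8)*2 = 1/4 ≈ 0.25000)
c(A, Q) = Q*(-5 + Q) (c(A, Q) = Q*(Q - 5) = Q*(-5 + Q))
R(k) = (5 + k)/(k + k*(-5 + k)) (R(k) = (k + 5)/(k + k*(-5 + k)) = (5 + k)/(k + k*(-5 + k)))
V(1, -5)*R(H) = (1 - 5)*((5 + 1/4)/((1/4)*(-4 + 1/4))) = -16*21/((-15/4)*4) = -16*(-4)*21/(15*4) = -4*(-28/5) = 112/5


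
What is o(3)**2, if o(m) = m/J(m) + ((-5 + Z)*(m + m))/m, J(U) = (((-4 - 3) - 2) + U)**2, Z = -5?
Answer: 57121/144 ≈ 396.67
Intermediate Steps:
J(U) = (-9 + U)**2 (J(U) = ((-7 - 2) + U)**2 = (-9 + U)**2)
o(m) = -20 + m/(-9 + m)**2 (o(m) = m/((-9 + m)**2) + ((-5 - 5)*(m + m))/m = m/(-9 + m)**2 + (-20*m)/m = m/(-9 + m)**2 - 20 = -20 + m/(-9 + m)**2)
o(3)**2 = (-20 + 3/(-9 + 3)**2)**2 = (-20 + 3/(-6)**2)**2 = (-20 + 3*(1/36))**2 = (-20 + 1/12)**2 = (-239/12)**2 = 57121/144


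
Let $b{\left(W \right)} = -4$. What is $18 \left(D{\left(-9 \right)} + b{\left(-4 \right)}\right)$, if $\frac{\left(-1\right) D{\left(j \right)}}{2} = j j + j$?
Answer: $-2664$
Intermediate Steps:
$D{\left(j \right)} = - 2 j - 2 j^{2}$ ($D{\left(j \right)} = - 2 \left(j j + j\right) = - 2 \left(j^{2} + j\right) = - 2 \left(j + j^{2}\right) = - 2 j - 2 j^{2}$)
$18 \left(D{\left(-9 \right)} + b{\left(-4 \right)}\right) = 18 \left(\left(-2\right) \left(-9\right) \left(1 - 9\right) - 4\right) = 18 \left(\left(-2\right) \left(-9\right) \left(-8\right) - 4\right) = 18 \left(-144 - 4\right) = 18 \left(-148\right) = -2664$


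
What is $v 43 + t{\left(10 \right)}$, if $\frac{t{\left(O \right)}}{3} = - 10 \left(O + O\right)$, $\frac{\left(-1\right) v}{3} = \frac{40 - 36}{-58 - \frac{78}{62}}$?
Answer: $- \frac{1086204}{1837} \approx -591.29$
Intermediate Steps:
$v = \frac{372}{1837}$ ($v = - 3 \frac{40 - 36}{-58 - \frac{78}{62}} = - 3 \frac{4}{-58 - \frac{39}{31}} = - 3 \frac{4}{- \frac{1837}{31}} = - 3 \cdot 4 \left(- \frac{31}{1837}\right) = \left(-3\right) \left(- \frac{124}{1837}\right) = \frac{372}{1837} \approx 0.2025$)
$t{\left(O \right)} = - 60 O$ ($t{\left(O \right)} = 3 \left(- 10 \left(O + O\right)\right) = 3 \left(- 10 \cdot 2 O\right) = 3 \left(- 20 O\right) = - 60 O$)
$v 43 + t{\left(10 \right)} = \frac{372}{1837} \cdot 43 - 600 = \frac{15996}{1837} - 600 = - \frac{1086204}{1837}$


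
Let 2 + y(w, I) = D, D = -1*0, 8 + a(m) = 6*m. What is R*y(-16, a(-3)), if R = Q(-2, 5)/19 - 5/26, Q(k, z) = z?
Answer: -35/247 ≈ -0.14170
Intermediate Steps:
a(m) = -8 + 6*m
D = 0
R = 35/494 (R = 5/19 - 5/26 = 35/494 ≈ 0.070850)
y(w, I) = -2 (y(w, I) = -2 + 0 = -2)
R*y(-16, a(-3)) = (35/494)*(-2) = -35/247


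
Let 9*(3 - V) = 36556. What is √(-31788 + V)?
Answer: 13*I*√1909/3 ≈ 189.33*I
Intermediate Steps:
V = -36529/9 (V = 3 - ⅑*36556 = 3 - 36556/9 = -36529/9 ≈ -4058.8)
√(-31788 + V) = √(-31788 - 36529/9) = √(-322621/9) = 13*I*√1909/3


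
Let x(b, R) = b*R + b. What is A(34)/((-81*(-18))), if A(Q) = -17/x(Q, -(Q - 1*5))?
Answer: 1/81648 ≈ 1.2248e-5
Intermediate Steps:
x(b, R) = b + R*b (x(b, R) = R*b + b = b + R*b)
A(Q) = -17/(Q*(6 - Q)) (A(Q) = -17*1/(Q*(1 - (Q - 1*5))) = -17*1/(Q*(1 - (Q - 5))) = -17*1/(Q*(1 - (-5 + Q))) = -17*1/(Q*(1 + (5 - Q))) = -17*1/(Q*(6 - Q)) = -17/(Q*(6 - Q)))
A(34)/((-81*(-18))) = (17/(34*(-6 + 34)))/((-81*(-18))) = (17*(1/34)/28)/1458 = (17*(1/34)*(1/28))*(1/1458) = (1/56)*(1/1458) = 1/81648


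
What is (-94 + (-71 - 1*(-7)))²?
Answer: 24964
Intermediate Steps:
(-94 + (-71 - 1*(-7)))² = (-94 + (-71 + 7))² = (-94 - 64)² = (-158)² = 24964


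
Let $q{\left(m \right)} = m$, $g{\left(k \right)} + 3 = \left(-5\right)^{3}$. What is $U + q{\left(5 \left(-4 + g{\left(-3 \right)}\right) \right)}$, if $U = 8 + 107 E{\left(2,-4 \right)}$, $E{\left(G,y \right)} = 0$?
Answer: $-652$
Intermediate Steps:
$g{\left(k \right)} = -128$ ($g{\left(k \right)} = -3 + \left(-5\right)^{3} = -3 - 125 = -128$)
$U = 8$ ($U = 8 + 107 \cdot 0 = 8 + 0 = 8$)
$U + q{\left(5 \left(-4 + g{\left(-3 \right)}\right) \right)} = 8 + 5 \left(-4 - 128\right) = 8 + 5 \left(-132\right) = 8 - 660 = -652$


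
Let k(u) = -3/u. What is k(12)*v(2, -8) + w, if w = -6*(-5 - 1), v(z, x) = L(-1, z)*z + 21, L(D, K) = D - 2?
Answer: 129/4 ≈ 32.250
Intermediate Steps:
L(D, K) = -2 + D
v(z, x) = 21 - 3*z (v(z, x) = (-2 - 1)*z + 21 = -3*z + 21 = 21 - 3*z)
w = 36 (w = -6*(-6) = 36)
k(12)*v(2, -8) + w = (-3/12)*(21 - 3*2) + 36 = (-3*1/12)*(21 - 6) + 36 = -¼*15 + 36 = -15/4 + 36 = 129/4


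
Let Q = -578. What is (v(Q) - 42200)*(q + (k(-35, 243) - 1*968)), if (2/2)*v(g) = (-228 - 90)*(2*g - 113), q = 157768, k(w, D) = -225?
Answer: 56577123650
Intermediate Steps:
v(g) = 35934 - 636*g (v(g) = (-228 - 90)*(2*g - 113) = -318*(-113 + 2*g) = 35934 - 636*g)
(v(Q) - 42200)*(q + (k(-35, 243) - 1*968)) = ((35934 - 636*(-578)) - 42200)*(157768 + (-225 - 1*968)) = ((35934 + 367608) - 42200)*(157768 + (-225 - 968)) = (403542 - 42200)*(157768 - 1193) = 361342*156575 = 56577123650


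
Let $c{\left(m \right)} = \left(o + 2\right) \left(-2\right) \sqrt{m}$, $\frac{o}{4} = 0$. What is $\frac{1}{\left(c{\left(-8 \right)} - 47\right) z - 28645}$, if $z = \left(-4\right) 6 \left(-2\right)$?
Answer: $\frac{i}{- 30901 i + 384 \sqrt{2}} \approx -3.2351 \cdot 10^{-5} + 5.6855 \cdot 10^{-7} i$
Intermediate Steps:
$o = 0$ ($o = 4 \cdot 0 = 0$)
$z = 48$ ($z = \left(-24\right) \left(-2\right) = 48$)
$c{\left(m \right)} = - 4 \sqrt{m}$ ($c{\left(m \right)} = \left(0 + 2\right) \left(-2\right) \sqrt{m} = 2 \left(-2\right) \sqrt{m} = - 4 \sqrt{m}$)
$\frac{1}{\left(c{\left(-8 \right)} - 47\right) z - 28645} = \frac{1}{\left(- 4 \sqrt{-8} - 47\right) 48 - 28645} = \frac{1}{\left(- 4 \cdot 2 i \sqrt{2} - 47\right) 48 - 28645} = \frac{1}{\left(- 8 i \sqrt{2} - 47\right) 48 - 28645} = \frac{1}{\left(-47 - 8 i \sqrt{2}\right) 48 - 28645} = \frac{1}{\left(-2256 - 384 i \sqrt{2}\right) - 28645} = \frac{1}{-30901 - 384 i \sqrt{2}}$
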